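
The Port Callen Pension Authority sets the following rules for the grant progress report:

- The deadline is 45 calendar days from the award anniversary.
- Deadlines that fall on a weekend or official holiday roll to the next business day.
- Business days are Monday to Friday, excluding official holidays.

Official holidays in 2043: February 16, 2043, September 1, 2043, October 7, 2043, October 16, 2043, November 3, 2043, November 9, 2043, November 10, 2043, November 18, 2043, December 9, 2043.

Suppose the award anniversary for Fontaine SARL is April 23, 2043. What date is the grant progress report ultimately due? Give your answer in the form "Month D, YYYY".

Adding 45 calendar days to April 23, 2043 gives June 7, 2043.
June 7, 2043 falls on a Sunday. Rolling to the next business day gives June 8, 2043, a Monday.
Deadline: June 8, 2043.

June 8, 2043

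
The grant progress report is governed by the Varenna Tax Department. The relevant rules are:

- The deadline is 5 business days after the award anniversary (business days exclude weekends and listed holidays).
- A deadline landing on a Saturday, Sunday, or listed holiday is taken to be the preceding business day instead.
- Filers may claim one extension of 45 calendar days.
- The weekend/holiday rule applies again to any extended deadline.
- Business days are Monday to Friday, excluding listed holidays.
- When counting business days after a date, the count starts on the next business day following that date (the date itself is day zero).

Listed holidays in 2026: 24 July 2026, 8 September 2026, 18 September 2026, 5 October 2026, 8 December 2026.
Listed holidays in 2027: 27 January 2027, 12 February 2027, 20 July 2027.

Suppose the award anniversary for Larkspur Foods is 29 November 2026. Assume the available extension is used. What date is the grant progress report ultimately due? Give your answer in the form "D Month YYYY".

18 January 2027

Starting the day after 29 November 2026 and counting 5 business days lands on 4 December 2026.
Since 4 December 2026 is a Friday and not a holiday, the date is unchanged.
The 45-calendar-day extension moves the deadline from 4 December 2026 to 18 January 2027.
Since 18 January 2027 is a Monday and not a holiday, the date is unchanged.
The final due date is 18 January 2027.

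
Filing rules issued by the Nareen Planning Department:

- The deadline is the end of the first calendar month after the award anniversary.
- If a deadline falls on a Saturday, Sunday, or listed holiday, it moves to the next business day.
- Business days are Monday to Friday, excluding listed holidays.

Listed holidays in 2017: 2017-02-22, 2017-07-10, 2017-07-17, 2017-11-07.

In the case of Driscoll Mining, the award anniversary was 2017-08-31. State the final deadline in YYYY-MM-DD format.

2017-10-02

The first month after 2017-08-31 is September 2017, whose last day is 2017-09-30.
Because 2017-09-30 is a Saturday, the deadline becomes 2017-10-02 (Monday).
The final due date is 2017-10-02.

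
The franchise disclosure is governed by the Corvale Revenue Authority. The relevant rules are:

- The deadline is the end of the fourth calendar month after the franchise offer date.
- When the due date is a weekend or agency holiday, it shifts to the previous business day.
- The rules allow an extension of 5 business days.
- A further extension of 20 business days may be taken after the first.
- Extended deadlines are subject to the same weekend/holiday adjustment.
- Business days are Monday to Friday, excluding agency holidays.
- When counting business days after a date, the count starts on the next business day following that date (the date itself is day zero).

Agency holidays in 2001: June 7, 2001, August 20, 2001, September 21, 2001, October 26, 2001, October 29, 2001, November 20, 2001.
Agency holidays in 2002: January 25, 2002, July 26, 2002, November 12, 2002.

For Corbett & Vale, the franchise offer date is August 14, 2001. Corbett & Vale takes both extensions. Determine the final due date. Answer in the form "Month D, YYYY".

February 5, 2002

The fourth month after August 14, 2001 is December 2001, whose last day is December 31, 2001.
Since December 31, 2001 is a Monday and not a holiday, the date is unchanged.
Counting 5 further business days from December 31, 2001 reaches January 7, 2002.
January 7, 2002 (Monday) is already a business day.
Applying the 20-business-day extension: 20 business days after January 7, 2002 is February 5, 2002.
February 5, 2002 falls on a Tuesday, which is a business day, so no adjustment is needed.
Deadline: February 5, 2002.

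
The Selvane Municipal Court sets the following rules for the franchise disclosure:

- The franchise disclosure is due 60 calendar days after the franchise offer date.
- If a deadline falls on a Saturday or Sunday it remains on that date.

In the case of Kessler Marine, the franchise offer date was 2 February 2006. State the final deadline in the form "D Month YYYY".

60 calendar days after 2 February 2006 is 3 April 2006.
No adjustment is made for weekends or holidays, so 3 April 2006 stands.
Final deadline: 3 April 2006.

3 April 2006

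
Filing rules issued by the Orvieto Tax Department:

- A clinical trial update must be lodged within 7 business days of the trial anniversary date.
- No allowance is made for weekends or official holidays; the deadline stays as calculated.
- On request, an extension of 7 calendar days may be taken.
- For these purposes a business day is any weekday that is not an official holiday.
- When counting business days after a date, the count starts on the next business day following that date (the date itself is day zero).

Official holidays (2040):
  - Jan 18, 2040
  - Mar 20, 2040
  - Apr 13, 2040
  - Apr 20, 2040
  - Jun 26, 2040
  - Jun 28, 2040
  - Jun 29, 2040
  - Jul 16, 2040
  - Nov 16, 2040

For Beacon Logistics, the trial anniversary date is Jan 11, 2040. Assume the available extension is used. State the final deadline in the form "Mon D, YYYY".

Jan 30, 2040

Counting 7 business days after Jan 11, 2040 (skipping weekends and listed holidays) reaches Jan 23, 2040.
No adjustment is made for weekends or holidays, so Jan 23, 2040 stands.
Applying the 7-calendar-day extension: Jan 23, 2040 + 7 days = Jan 30, 2040.
No adjustment is made for weekends or holidays, so Jan 30, 2040 stands.
The final due date is Jan 30, 2040.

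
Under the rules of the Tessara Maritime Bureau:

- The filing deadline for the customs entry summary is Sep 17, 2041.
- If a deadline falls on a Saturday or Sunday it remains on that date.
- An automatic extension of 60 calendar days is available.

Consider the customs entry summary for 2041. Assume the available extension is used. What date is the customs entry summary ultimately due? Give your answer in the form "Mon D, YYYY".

The statutory due date is Sep 17, 2041.
Sep 17, 2041 falls on a Tuesday. The rules make no weekend/holiday allowance, so it remains Sep 17, 2041.
With the 60-day extension, Sep 17, 2041 becomes Nov 16, 2041.
No adjustment is made for weekends or holidays, so Nov 16, 2041 stands.
The final due date is Nov 16, 2041.

Nov 16, 2041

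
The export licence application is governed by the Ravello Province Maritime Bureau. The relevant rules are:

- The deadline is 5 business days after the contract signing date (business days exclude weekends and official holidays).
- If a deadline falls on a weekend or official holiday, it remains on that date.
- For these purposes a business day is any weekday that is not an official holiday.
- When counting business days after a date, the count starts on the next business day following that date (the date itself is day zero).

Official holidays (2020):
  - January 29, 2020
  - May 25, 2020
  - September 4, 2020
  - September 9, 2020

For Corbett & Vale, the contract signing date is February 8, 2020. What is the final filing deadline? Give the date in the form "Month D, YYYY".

Starting the day after February 8, 2020 and counting 5 business days lands on February 14, 2020.
No adjustment is made for weekends or holidays, so February 14, 2020 stands.
Deadline: February 14, 2020.

February 14, 2020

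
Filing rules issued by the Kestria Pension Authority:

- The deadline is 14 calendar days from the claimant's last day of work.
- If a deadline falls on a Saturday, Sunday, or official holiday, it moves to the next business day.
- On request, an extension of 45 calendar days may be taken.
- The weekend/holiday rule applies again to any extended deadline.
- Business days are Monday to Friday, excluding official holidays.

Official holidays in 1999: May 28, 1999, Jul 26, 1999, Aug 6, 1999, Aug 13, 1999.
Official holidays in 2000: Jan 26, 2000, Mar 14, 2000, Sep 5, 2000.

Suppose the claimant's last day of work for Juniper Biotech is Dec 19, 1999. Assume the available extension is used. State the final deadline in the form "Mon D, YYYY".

Feb 17, 2000

14 calendar days after Dec 19, 1999 is Jan 2, 2000.
Jan 2, 2000 falls on a Sunday. Rolling to the next business day gives Jan 3, 2000, a Monday.
The 45-calendar-day extension moves the deadline from Jan 3, 2000 to Feb 17, 2000.
Feb 17, 2000 is a Thursday and not a listed holiday, so it stands.
The final due date is Feb 17, 2000.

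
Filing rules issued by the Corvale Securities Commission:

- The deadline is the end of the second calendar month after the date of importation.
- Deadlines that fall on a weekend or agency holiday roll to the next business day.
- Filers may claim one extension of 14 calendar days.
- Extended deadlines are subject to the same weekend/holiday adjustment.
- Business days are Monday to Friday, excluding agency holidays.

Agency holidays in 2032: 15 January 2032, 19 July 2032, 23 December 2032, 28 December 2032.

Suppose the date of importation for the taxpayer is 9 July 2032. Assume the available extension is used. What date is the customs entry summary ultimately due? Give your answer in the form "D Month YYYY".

The second month after 9 July 2032 is September 2032, whose last day is 30 September 2032.
30 September 2032 is a Thursday and not a listed holiday, so it stands.
The 14-calendar-day extension moves the deadline from 30 September 2032 to 14 October 2032.
14 October 2032 (Thursday) is already a business day.
So the filing is due 14 October 2032.

14 October 2032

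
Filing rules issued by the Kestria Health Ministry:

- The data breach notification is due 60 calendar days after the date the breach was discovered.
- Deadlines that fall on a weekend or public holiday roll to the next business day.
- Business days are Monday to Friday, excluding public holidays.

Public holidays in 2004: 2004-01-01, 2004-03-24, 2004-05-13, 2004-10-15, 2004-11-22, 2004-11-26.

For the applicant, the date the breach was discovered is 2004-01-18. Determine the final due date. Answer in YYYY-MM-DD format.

2004-03-18

Trigger date 2004-01-18 + 60 calendar days = 2004-03-18.
2004-03-18 is a Thursday and not a listed holiday, so it stands.
The final due date is 2004-03-18.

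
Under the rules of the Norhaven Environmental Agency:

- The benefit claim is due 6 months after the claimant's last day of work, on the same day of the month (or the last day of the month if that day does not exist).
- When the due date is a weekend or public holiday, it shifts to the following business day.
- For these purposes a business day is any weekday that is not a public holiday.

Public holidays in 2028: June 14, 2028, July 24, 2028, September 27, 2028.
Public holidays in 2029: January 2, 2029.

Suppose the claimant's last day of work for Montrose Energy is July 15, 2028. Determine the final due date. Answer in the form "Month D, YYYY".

6 months after July 15, 2028, on the same day of the month, is January 15, 2029.
January 15, 2029 (Monday) is already a business day.
So the filing is due January 15, 2029.

January 15, 2029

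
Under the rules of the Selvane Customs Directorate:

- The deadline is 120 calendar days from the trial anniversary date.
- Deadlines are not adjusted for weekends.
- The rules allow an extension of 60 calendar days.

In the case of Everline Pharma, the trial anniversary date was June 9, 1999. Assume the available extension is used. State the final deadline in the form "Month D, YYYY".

December 6, 1999

Trigger date June 9, 1999 + 120 calendar days = October 7, 1999.
October 7, 1999 is a Thursday; no weekend or holiday adjustment applies.
With the 60-day extension, October 7, 1999 becomes December 6, 1999.
December 6, 1999 falls on a Monday. The rules make no weekend/holiday allowance, so it remains December 6, 1999.
Final deadline: December 6, 1999.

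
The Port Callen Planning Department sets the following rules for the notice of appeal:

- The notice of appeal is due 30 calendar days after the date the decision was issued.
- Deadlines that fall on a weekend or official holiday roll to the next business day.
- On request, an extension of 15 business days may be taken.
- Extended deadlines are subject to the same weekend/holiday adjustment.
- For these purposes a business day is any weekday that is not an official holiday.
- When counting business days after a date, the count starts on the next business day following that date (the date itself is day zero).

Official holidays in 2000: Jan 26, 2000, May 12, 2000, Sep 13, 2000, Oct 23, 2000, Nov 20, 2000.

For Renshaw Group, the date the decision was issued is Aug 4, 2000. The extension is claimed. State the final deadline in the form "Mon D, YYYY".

Sep 26, 2000

Adding 30 calendar days to Aug 4, 2000 gives Sep 3, 2000.
Sep 3, 2000 falls on a Sunday. Rolling to the next business day gives Sep 4, 2000, a Monday.
The 15-business-day extension runs from Sep 4, 2000 to Sep 26, 2000.
Sep 26, 2000 (Tuesday) is already a business day.
Deadline: Sep 26, 2000.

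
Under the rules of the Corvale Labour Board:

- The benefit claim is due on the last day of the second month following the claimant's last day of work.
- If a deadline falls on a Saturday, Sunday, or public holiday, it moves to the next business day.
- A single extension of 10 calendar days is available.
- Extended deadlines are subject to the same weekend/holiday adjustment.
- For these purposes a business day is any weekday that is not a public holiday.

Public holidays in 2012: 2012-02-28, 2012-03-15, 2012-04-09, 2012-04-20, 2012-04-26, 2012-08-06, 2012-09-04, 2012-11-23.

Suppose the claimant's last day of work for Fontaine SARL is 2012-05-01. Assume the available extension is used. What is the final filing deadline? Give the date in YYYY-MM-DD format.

2012-08-10

2 months after 2012-05-01 falls in July 2012; the last day of that month is 2012-07-31.
2012-07-31 falls on a Tuesday, which is a business day, so no adjustment is needed.
The 10-calendar-day extension moves the deadline from 2012-07-31 to 2012-08-10.
2012-08-10 is a Friday and not a listed holiday, so it stands.
The final due date is 2012-08-10.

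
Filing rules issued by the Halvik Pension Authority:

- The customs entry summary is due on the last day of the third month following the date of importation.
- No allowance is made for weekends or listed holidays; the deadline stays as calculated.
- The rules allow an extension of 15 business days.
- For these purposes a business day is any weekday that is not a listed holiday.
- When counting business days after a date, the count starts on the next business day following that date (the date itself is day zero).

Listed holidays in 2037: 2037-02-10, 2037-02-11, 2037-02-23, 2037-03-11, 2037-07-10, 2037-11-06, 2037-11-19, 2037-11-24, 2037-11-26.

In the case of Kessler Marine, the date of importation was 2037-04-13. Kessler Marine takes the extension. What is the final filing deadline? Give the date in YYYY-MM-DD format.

3 months after 2037-04-13 is July 2037; that month ends on 2037-07-31.
No adjustment is made for weekends or holidays, so 2037-07-31 stands.
The 15-business-day extension runs from 2037-07-31 to 2037-08-21.
No adjustment is made for weekends or holidays, so 2037-08-21 stands.
Deadline: 2037-08-21.

2037-08-21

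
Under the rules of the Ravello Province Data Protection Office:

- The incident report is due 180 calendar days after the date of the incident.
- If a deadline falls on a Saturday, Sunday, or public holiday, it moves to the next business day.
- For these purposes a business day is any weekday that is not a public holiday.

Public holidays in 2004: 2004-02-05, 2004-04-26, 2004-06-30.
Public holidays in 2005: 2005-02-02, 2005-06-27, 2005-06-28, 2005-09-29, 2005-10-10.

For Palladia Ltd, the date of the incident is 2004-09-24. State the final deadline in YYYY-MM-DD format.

Adding 180 calendar days to 2004-09-24 gives 2005-03-23.
2005-03-23 is a Wednesday and not a listed holiday, so it stands.
Final deadline: 2005-03-23.

2005-03-23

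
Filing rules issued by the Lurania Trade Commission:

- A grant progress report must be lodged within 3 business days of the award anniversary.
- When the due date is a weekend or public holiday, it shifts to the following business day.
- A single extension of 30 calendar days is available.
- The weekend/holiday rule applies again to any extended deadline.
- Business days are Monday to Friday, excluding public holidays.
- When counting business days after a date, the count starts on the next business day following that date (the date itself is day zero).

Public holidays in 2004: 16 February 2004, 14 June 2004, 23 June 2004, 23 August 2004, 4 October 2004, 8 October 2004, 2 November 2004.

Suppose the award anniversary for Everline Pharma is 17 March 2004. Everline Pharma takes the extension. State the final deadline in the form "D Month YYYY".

21 April 2004

3 business days after 17 March 2004, excluding weekends and holidays, is 22 March 2004.
22 March 2004 (Monday) is already a business day.
Add the 30 calendar-day extension to 22 March 2004: 21 April 2004.
21 April 2004 falls on a Wednesday, which is a business day, so no adjustment is needed.
Deadline: 21 April 2004.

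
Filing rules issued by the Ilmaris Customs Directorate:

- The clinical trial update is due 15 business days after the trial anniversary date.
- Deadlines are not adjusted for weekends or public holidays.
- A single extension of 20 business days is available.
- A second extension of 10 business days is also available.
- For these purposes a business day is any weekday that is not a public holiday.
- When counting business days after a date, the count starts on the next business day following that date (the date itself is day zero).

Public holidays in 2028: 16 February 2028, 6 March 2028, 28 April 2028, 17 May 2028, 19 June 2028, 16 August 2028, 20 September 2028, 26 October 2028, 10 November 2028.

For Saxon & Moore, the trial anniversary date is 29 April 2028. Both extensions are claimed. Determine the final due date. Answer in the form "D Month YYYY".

Counting 15 business days after 29 April 2028 (skipping weekends and listed holidays) reaches 22 May 2028.
No adjustment is made for weekends or holidays, so 22 May 2028 stands.
Counting 20 further business days from 22 May 2028 reaches 20 June 2028.
No adjustment is made for weekends or holidays, so 20 June 2028 stands.
The 10-business-day extension runs from 20 June 2028 to 4 July 2028.
4 July 2028 falls on a Tuesday. The rules make no weekend/holiday allowance, so it remains 4 July 2028.
The final due date is 4 July 2028.

4 July 2028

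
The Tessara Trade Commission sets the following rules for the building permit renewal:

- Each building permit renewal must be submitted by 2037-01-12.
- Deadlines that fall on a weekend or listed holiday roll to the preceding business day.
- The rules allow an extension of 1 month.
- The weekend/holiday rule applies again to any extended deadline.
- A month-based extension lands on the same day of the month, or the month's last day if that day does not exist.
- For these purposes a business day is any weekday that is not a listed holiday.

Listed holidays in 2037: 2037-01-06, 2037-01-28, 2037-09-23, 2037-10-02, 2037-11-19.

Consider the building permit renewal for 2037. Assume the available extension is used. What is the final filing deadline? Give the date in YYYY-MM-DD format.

2037-02-12

The statutory due date is 2037-01-12.
2037-01-12 (Monday) is already a business day.
Applying the 1 month extension: 1 month after 2037-01-12 is 2037-02-12.
2037-02-12 falls on a Thursday, which is a business day, so no adjustment is needed.
The final due date is 2037-02-12.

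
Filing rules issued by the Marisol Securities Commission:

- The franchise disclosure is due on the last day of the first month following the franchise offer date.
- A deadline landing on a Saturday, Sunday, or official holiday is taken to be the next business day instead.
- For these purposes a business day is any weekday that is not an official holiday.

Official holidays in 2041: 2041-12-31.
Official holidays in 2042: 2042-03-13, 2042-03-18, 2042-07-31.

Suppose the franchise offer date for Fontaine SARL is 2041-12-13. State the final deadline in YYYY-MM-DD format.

1 month after 2041-12-13 falls in January 2042; the last day of that month is 2042-01-31.
Since 2042-01-31 is a Friday and not a holiday, the date is unchanged.
The final due date is 2042-01-31.

2042-01-31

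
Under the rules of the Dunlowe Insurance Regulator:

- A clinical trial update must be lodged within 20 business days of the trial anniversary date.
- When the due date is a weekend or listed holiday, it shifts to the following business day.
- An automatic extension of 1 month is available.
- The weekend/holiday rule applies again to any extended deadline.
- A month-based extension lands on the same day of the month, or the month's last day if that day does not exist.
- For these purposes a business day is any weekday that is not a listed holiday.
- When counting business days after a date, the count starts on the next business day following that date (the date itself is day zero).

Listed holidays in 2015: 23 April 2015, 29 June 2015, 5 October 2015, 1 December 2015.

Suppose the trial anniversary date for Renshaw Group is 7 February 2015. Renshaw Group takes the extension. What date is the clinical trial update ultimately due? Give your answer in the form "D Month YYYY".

6 April 2015

Counting 20 business days after 7 February 2015 (skipping weekends and listed holidays) reaches 6 March 2015.
Since 6 March 2015 is a Friday and not a holiday, the date is unchanged.
The 1 month extension carries 6 March 2015 to 6 April 2015.
6 April 2015 (Monday) is already a business day.
The final due date is 6 April 2015.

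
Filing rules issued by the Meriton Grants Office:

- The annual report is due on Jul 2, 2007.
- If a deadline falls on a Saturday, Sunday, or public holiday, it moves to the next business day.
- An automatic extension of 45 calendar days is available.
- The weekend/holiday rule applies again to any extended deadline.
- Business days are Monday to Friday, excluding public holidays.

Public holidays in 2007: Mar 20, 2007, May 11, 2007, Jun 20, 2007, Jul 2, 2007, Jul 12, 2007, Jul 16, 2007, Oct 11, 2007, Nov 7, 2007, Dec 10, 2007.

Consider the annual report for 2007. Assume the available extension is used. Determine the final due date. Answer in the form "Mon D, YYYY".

The stated deadline is Jul 2, 2007.
Because Jul 2, 2007 is a listed holiday, the deadline becomes Jul 3, 2007 (Tuesday).
Applying the 45-calendar-day extension: Jul 3, 2007 + 45 days = Aug 17, 2007.
Aug 17, 2007 (Friday) is already a business day.
Final deadline: Aug 17, 2007.

Aug 17, 2007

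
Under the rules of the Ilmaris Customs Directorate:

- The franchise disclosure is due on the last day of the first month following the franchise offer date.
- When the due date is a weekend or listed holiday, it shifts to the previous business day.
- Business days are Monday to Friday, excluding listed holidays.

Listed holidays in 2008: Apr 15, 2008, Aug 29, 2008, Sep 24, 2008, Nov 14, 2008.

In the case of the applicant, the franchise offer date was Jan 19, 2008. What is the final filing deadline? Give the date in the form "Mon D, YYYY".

The first month after Jan 19, 2008 is February 2008, whose last day is Feb 29, 2008.
Feb 29, 2008 (Friday) is already a business day.
So the filing is due Feb 29, 2008.

Feb 29, 2008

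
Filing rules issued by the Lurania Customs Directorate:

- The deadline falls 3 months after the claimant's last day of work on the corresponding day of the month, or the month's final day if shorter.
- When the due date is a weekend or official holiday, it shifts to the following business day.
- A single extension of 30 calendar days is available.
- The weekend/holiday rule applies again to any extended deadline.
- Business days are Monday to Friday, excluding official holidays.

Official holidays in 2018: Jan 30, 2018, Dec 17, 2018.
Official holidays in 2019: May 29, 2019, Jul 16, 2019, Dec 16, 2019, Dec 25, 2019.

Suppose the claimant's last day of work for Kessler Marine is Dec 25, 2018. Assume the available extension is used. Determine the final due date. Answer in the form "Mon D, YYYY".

Apr 24, 2019

3 months after Dec 25, 2018, on the same day of the month, is Mar 25, 2019.
Mar 25, 2019 (Monday) is already a business day.
Add the 30 calendar-day extension to Mar 25, 2019: Apr 24, 2019.
Apr 24, 2019 is a Wednesday and not a listed holiday, so it stands.
Deadline: Apr 24, 2019.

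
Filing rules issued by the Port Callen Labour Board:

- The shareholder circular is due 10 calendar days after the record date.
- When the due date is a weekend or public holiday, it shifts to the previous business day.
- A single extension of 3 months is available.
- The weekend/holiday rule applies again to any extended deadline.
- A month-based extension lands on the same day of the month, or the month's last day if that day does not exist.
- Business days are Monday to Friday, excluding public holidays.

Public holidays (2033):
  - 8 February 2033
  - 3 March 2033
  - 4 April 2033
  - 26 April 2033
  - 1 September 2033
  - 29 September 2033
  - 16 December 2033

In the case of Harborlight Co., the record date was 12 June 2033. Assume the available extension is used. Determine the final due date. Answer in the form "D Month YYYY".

22 September 2033

From 12 June 2033, 10 calendar days later is 22 June 2033.
Since 22 June 2033 is a Wednesday and not a holiday, the date is unchanged.
Applying the 3 months extension: 3 months after 22 June 2033 is 22 September 2033.
22 September 2033 (Thursday) is already a business day.
Deadline: 22 September 2033.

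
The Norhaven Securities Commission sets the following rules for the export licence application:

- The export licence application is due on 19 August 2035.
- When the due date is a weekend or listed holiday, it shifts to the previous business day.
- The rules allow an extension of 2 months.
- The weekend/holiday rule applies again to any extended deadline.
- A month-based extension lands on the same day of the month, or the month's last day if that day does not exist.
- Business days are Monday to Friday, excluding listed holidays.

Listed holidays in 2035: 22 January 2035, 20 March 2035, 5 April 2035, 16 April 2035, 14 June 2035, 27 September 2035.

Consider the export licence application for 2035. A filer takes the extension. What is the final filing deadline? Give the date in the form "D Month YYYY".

The statutory due date is 19 August 2035.
19 August 2035 is a Sunday; the preceding business day is 17 August 2035 (Friday).
The 2 months extension carries 17 August 2035 to 17 October 2035.
17 October 2035 (Wednesday) is already a business day.
So the filing is due 17 October 2035.

17 October 2035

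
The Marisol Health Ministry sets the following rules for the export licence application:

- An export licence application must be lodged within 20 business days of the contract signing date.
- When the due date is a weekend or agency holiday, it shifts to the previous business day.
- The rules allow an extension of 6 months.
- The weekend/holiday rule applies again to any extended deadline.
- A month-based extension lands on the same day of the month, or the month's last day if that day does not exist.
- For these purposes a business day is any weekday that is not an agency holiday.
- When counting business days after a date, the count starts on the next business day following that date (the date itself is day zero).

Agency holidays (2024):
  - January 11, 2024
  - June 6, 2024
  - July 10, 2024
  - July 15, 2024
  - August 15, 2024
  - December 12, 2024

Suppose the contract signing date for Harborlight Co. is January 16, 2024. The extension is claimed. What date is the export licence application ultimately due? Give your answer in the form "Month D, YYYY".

August 13, 2024

Counting 20 business days after January 16, 2024 (skipping weekends and listed holidays) reaches February 13, 2024.
February 13, 2024 is a Tuesday and not a listed holiday, so it stands.
The 6 months extension carries February 13, 2024 to August 13, 2024.
August 13, 2024 falls on a Tuesday, which is a business day, so no adjustment is needed.
The final due date is August 13, 2024.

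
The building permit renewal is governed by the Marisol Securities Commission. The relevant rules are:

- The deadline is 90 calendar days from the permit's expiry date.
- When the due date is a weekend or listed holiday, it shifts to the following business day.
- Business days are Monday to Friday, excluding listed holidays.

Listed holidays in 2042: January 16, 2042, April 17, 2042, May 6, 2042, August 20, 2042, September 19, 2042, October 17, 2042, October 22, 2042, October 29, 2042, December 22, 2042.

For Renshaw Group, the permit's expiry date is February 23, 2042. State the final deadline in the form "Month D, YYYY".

May 26, 2042

90 calendar days after February 23, 2042 is May 24, 2042.
May 24, 2042 falls on a Saturday. Rolling to the next business day gives May 26, 2042, a Monday.
The final due date is May 26, 2042.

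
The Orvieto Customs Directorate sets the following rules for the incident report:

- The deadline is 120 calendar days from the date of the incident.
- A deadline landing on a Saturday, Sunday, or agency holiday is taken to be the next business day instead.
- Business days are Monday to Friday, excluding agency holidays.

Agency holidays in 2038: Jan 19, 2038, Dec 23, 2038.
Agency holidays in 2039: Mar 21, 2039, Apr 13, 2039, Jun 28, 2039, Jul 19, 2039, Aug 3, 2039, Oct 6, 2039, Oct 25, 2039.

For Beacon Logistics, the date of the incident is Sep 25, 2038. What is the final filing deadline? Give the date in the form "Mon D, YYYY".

120 calendar days after Sep 25, 2038 is Jan 23, 2039.
Jan 23, 2039 is a Sunday, so it moves to the next business day, Jan 24, 2039 (Monday).
Final deadline: Jan 24, 2039.

Jan 24, 2039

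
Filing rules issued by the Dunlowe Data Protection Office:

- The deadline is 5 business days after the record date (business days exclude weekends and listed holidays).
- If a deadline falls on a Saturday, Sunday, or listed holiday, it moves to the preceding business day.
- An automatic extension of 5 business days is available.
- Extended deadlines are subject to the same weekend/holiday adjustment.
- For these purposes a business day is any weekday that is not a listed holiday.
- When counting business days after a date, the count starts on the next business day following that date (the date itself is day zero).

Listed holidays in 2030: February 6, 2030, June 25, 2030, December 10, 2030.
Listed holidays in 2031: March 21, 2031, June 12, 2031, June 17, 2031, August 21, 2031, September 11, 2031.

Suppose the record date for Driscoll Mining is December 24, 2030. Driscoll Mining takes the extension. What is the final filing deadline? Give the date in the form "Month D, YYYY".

January 7, 2031

Counting 5 business days after December 24, 2030 (skipping weekends and listed holidays) reaches December 31, 2030.
December 31, 2030 (Tuesday) is already a business day.
The 5-business-day extension runs from December 31, 2030 to January 7, 2031.
January 7, 2031 (Tuesday) is already a business day.
Final deadline: January 7, 2031.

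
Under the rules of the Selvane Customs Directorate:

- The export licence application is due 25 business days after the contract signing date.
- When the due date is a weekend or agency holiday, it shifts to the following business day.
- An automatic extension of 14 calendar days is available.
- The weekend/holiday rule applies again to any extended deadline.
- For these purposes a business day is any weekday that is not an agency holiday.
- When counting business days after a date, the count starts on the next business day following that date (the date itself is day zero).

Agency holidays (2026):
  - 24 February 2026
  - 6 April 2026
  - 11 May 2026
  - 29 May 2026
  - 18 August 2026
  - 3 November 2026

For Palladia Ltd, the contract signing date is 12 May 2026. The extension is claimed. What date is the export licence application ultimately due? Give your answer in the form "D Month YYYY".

Starting the day after 12 May 2026 and counting 25 business days lands on 17 June 2026.
Since 17 June 2026 is a Wednesday and not a holiday, the date is unchanged.
With the 14-day extension, 17 June 2026 becomes 1 July 2026.
1 July 2026 (Wednesday) is already a business day.
So the filing is due 1 July 2026.

1 July 2026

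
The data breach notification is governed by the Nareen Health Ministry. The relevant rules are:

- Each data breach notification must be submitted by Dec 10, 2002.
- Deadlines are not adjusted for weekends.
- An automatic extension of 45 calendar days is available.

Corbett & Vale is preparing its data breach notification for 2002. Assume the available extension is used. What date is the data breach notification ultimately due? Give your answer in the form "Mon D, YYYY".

The statutory due date is Dec 10, 2002.
Dec 10, 2002 is a Tuesday; no weekend or holiday adjustment applies.
Applying the 45-calendar-day extension: Dec 10, 2002 + 45 days = Jan 24, 2003.
No adjustment is made for weekends or holidays, so Jan 24, 2003 stands.
So the filing is due Jan 24, 2003.

Jan 24, 2003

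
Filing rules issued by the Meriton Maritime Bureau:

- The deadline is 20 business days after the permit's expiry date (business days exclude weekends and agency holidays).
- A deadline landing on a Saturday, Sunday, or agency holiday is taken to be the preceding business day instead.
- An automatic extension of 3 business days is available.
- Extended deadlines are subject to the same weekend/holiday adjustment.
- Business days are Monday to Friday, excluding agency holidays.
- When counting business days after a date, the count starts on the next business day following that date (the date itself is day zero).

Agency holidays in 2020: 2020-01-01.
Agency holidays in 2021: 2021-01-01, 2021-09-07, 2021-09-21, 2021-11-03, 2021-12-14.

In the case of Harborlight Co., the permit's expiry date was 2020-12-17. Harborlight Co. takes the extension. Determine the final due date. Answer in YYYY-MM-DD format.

Starting the day after 2020-12-17 and counting 20 business days lands on 2021-01-15.
2021-01-15 is a Friday and not a listed holiday, so it stands.
The 3-business-day extension runs from 2021-01-15 to 2021-01-20.
2021-01-20 is a Wednesday and not a listed holiday, so it stands.
So the filing is due 2021-01-20.

2021-01-20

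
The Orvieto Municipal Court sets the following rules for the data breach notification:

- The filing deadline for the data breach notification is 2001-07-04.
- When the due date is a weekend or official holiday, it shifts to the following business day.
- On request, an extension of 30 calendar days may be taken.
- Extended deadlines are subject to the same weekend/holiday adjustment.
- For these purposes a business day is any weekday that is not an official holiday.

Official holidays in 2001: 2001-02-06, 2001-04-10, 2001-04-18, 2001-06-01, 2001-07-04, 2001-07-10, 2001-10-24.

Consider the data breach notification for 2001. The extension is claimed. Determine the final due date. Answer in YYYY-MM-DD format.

2001-08-06

The statutory due date is 2001-07-04.
2001-07-04 is a listed holiday; the next business day is 2001-07-05 (Thursday).
The 30-calendar-day extension moves the deadline from 2001-07-05 to 2001-08-04.
Because 2001-08-04 is a Saturday, the deadline becomes 2001-08-06 (Monday).
The final due date is 2001-08-06.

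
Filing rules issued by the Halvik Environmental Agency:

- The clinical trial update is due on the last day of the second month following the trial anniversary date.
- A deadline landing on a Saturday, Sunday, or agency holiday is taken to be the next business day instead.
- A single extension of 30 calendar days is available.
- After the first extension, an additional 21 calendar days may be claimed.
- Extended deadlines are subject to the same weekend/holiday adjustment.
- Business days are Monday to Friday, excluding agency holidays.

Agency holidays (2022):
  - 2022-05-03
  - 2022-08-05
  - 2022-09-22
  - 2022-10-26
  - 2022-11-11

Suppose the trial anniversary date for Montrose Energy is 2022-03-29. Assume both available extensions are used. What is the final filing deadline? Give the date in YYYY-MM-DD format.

2022-07-21

2 months after 2022-03-29 is May 2022; that month ends on 2022-05-31.
2022-05-31 is a Tuesday and not a listed holiday, so it stands.
Applying the 30-calendar-day extension: 2022-05-31 + 30 days = 2022-06-30.
2022-06-30 (Thursday) is already a business day.
With the 21-day extension, 2022-06-30 becomes 2022-07-21.
2022-07-21 is a Thursday and not a listed holiday, so it stands.
The final due date is 2022-07-21.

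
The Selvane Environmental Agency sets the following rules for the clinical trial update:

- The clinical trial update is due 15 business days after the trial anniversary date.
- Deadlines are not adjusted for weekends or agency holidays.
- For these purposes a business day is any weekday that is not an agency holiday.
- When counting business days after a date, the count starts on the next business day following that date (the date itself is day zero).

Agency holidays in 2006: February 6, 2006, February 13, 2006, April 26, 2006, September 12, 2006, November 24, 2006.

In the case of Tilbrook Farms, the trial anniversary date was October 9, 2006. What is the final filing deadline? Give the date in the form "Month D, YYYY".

October 30, 2006

15 business days after October 9, 2006, excluding weekends and holidays, is October 30, 2006.
No adjustment is made for weekends or holidays, so October 30, 2006 stands.
The final due date is October 30, 2006.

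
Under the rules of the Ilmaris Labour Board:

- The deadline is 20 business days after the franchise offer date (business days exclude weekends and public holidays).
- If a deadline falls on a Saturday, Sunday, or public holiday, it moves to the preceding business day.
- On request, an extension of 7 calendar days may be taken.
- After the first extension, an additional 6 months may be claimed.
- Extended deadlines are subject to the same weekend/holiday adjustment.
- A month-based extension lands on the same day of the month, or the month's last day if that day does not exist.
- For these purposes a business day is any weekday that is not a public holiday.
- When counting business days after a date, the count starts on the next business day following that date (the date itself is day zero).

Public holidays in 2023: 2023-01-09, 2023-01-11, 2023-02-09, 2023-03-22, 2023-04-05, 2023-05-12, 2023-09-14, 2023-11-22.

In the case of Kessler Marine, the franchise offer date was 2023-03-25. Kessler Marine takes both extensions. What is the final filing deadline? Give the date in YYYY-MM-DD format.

20 business days after 2023-03-25, excluding weekends and holidays, is 2023-04-24.
2023-04-24 is a Monday and not a listed holiday, so it stands.
Add the 7 calendar-day extension to 2023-04-24: 2023-05-01.
2023-05-01 (Monday) is already a business day.
The 6 months extension carries 2023-05-01 to 2023-11-01.
Since 2023-11-01 is a Wednesday and not a holiday, the date is unchanged.
Deadline: 2023-11-01.

2023-11-01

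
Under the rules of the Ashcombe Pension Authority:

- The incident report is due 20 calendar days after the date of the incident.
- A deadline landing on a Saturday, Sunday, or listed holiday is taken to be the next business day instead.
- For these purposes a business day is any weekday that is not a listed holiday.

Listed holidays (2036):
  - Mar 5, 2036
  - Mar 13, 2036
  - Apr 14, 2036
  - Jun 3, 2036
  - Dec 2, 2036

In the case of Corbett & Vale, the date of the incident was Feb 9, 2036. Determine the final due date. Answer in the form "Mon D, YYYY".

Feb 29, 2036

Adding 20 calendar days to Feb 9, 2036 gives Feb 29, 2036.
Feb 29, 2036 (Friday) is already a business day.
Deadline: Feb 29, 2036.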